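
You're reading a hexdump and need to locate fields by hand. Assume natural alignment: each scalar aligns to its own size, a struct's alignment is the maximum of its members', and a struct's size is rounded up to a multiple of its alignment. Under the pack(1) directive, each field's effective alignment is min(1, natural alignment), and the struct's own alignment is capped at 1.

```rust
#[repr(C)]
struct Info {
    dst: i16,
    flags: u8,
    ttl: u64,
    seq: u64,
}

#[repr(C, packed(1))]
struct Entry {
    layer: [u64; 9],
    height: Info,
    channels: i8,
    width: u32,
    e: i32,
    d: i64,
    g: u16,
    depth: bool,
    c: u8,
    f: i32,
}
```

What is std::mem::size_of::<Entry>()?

121 bytes

Info: @0: dst [2B, align 2] → 2; @2: flags [1B, align 1] → 3; +5 pad (align 8); @8: ttl [8B, align 8] → 16; @16: seq [8B, align 8] → 24; size 24, align 8
@0: layer [72B, align 1] → 72
@72: height [24B, align 1] → 96
@96: channels [1B, align 1] → 97
@97: width [4B, align 1] → 101
@101: e [4B, align 1] → 105
@105: d [8B, align 1] → 113
@113: g [2B, align 1] → 115
@115: depth [1B, align 1] → 116
@116: c [1B, align 1] → 117
@117: f [4B, align 1] → 121
size 121, align 1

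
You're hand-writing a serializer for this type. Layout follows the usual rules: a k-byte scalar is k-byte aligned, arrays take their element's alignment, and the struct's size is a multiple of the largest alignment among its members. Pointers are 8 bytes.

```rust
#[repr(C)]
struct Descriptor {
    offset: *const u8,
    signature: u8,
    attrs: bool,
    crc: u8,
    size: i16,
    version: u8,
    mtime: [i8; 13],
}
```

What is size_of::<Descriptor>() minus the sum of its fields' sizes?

offset at 0 (size 8, align 8) → ends 8
signature at 8 (size 1, align 1) → ends 9
attrs at 9 (size 1, align 1) → ends 10
crc at 10 (size 1, align 1) → ends 11
pad 1 to align 2 for size
size at 12 (size 2, align 2) → ends 14
version at 14 (size 1, align 1) → ends 15
mtime at 15 (size 13, align 1) → ends 28
tail pad 4 to reach multiple of 8
total 32 bytes, alignment 8
data bytes 27, size 32 → padding 5

5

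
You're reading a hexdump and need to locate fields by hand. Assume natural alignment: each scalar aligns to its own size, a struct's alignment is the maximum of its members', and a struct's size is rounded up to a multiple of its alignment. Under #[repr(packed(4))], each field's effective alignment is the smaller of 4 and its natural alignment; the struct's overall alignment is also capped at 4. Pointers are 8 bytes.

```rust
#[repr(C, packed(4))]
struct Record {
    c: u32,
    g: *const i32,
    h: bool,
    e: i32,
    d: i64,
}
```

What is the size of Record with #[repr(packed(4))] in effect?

28

c at 0 (size 4, align 4) → ends 4
g at 4 (size 8, align 4) → ends 12
h at 12 (size 1, align 1) → ends 13
pad 3 to align 4 for e
e at 16 (size 4, align 4) → ends 20
d at 20 (size 8, align 4) → ends 28
total 28 bytes, alignment 4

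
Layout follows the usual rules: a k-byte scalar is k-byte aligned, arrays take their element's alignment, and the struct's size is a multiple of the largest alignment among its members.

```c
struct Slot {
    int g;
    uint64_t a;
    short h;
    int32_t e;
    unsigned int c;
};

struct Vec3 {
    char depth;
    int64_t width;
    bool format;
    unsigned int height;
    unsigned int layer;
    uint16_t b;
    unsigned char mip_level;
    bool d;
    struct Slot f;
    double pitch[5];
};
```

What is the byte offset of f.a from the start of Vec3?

40

Slot: @0: g [4B, align 4] → 4; +4 pad (align 8); @8: a [8B, align 8] → 16; @16: h [2B, align 2] → 18; +2 pad (align 4); @20: e [4B, align 4] → 24; @24: c [4B, align 4] → 28; +4 tail pad (align 8); size 32, align 8
@0: depth [1B, align 1] → 1
+7 pad (align 8)
@8: width [8B, align 8] → 16
@16: format [1B, align 1] → 17
+3 pad (align 4)
@20: height [4B, align 4] → 24
@24: layer [4B, align 4] → 28
@28: b [2B, align 2] → 30
@30: mip_level [1B, align 1] → 31
@31: d [1B, align 1] → 32
@32: f [32B, align 8] → 64
within Slot: a at 8
32 + 8 = 40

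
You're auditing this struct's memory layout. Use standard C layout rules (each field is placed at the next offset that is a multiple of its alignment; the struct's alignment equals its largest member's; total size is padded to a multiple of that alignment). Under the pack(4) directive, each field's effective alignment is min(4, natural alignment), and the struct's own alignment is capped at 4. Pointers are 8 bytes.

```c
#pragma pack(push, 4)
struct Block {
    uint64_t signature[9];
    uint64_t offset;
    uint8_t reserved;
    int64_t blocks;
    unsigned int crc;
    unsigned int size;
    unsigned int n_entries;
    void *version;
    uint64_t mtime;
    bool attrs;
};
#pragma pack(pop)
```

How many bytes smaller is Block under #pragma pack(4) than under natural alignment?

12

natural layout:
  0..72  signature  (72B, 8-aligned)
  72..80  offset  (8B, 8-aligned)
  80..81  reserved  (1B, 1-aligned)
  81..88  -- padding (7B)
  88..96  blocks  (8B, 8-aligned)
  96..100  crc  (4B, 4-aligned)
  100..104  size  (4B, 4-aligned)
  104..108  n_entries  (4B, 4-aligned)
  108..112  -- padding (4B)
  112..120  version  (8B, 8-aligned)
  120..128  mtime  (8B, 8-aligned)
  128..129  attrs  (1B, 1-aligned)
  129..136  -- tail padding (7B)
  sizeof = 136, alignof = 8
packed(4) layout:
  0..72  signature  (72B, 4-aligned)
  72..80  offset  (8B, 4-aligned)
  80..81  reserved  (1B, 1-aligned)
  81..84  -- padding (3B)
  84..92  blocks  (8B, 4-aligned)
  92..96  crc  (4B, 4-aligned)
  96..100  size  (4B, 4-aligned)
  100..104  n_entries  (4B, 4-aligned)
  104..112  version  (8B, 4-aligned)
  112..120  mtime  (8B, 4-aligned)
  120..121  attrs  (1B, 1-aligned)
  121..124  -- tail padding (3B)
  sizeof = 124, alignof = 4
136 − 124 = 12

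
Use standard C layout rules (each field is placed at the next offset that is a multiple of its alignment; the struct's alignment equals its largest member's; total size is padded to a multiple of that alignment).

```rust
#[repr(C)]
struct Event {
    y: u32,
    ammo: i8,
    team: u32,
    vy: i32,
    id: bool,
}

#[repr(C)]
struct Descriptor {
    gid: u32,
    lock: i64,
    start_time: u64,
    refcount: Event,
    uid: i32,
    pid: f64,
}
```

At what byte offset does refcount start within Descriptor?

Event: y at 0 (size 4, align 4) → ends 4; ammo at 4 (size 1, align 1) → ends 5; pad 3 to align 4 for team; team at 8 (size 4, align 4) → ends 12; vy at 12 (size 4, align 4) → ends 16; id at 16 (size 1, align 1) → ends 17; tail pad 3 to reach multiple of 4; total 20 bytes, alignment 4
gid at 0 (size 4, align 4) → ends 4
pad 4 to align 8 for lock
lock at 8 (size 8, align 8) → ends 16
start_time at 16 (size 8, align 8) → ends 24
refcount at 24 (size 20, align 4) → ends 44

24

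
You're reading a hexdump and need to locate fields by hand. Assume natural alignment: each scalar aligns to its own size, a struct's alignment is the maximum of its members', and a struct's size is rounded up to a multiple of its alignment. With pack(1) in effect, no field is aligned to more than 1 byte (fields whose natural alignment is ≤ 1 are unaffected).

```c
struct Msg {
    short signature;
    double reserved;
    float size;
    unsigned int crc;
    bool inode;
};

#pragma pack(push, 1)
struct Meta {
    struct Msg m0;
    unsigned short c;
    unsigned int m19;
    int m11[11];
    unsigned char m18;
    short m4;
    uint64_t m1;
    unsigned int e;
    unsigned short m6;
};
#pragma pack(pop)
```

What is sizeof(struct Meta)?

99 bytes

Msg: @0: signature [2B, align 2] → 2; +6 pad (align 8); @8: reserved [8B, align 8] → 16; @16: size [4B, align 4] → 20; @20: crc [4B, align 4] → 24; @24: inode [1B, align 1] → 25; +7 tail pad (align 8); size 32, align 8
@0: m0 [32B, align 1] → 32
@32: c [2B, align 1] → 34
@34: m19 [4B, align 1] → 38
@38: m11 [44B, align 1] → 82
@82: m18 [1B, align 1] → 83
@83: m4 [2B, align 1] → 85
@85: m1 [8B, align 1] → 93
@93: e [4B, align 1] → 97
@97: m6 [2B, align 1] → 99
size 99, align 1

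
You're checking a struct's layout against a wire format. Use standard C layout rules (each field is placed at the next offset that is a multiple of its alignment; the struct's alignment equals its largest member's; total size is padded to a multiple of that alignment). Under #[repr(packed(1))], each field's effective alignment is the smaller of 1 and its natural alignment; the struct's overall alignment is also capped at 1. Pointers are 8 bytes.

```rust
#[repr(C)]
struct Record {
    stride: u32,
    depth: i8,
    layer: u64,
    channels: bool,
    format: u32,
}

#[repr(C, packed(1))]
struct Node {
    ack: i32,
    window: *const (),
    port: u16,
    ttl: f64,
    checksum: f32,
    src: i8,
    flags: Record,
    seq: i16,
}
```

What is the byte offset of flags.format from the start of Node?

47

Record: stride at 0 (size 4, align 4) → ends 4; depth at 4 (size 1, align 1) → ends 5; pad 3 to align 8 for layer; layer at 8 (size 8, align 8) → ends 16; channels at 16 (size 1, align 1) → ends 17; pad 3 to align 4 for format; format at 20 (size 4, align 4) → ends 24; total 24 bytes, alignment 8
ack at 0 (size 4, align 1) → ends 4
window at 4 (size 8, align 1) → ends 12
port at 12 (size 2, align 1) → ends 14
ttl at 14 (size 8, align 1) → ends 22
checksum at 22 (size 4, align 1) → ends 26
src at 26 (size 1, align 1) → ends 27
flags at 27 (size 24, align 1) → ends 51
within Record: format at 20
27 + 20 = 47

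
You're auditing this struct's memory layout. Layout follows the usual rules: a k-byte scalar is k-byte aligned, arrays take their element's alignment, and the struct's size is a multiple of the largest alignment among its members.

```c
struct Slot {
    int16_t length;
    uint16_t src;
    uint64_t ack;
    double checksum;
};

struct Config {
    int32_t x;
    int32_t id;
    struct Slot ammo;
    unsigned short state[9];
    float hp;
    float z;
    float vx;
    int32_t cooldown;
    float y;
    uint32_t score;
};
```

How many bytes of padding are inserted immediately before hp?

2

Slot: length at 0 (size 2, align 2) → ends 2; src at 2 (size 2, align 2) → ends 4; pad 4 to align 8 for ack; ack at 8 (size 8, align 8) → ends 16; checksum at 16 (size 8, align 8) → ends 24; total 24 bytes, alignment 8
x at 0 (size 4, align 4) → ends 4
id at 4 (size 4, align 4) → ends 8
ammo at 8 (size 24, align 8) → ends 32
state at 32 (size 18, align 2) → ends 50
pad 2 to align 4 for hp
hp at 52 (size 4, align 4) → ends 56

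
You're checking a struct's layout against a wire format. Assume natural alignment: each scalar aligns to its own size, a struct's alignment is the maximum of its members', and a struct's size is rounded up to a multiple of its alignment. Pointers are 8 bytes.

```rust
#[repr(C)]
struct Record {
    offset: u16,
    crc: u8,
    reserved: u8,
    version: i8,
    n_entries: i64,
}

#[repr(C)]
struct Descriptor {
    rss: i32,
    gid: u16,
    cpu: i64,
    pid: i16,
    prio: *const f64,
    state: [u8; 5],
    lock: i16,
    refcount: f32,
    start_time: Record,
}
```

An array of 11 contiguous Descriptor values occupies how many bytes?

Record: 0..2  offset  (2B, 2-aligned); 2..3  crc  (1B, 1-aligned); 3..4  reserved  (1B, 1-aligned); 4..5  version  (1B, 1-aligned); 5..8  -- padding (3B); 8..16  n_entries  (8B, 8-aligned); sizeof = 16, alignof = 8
0..4  rss  (4B, 4-aligned)
4..6  gid  (2B, 2-aligned)
6..8  -- padding (2B)
8..16  cpu  (8B, 8-aligned)
16..18  pid  (2B, 2-aligned)
18..24  -- padding (6B)
24..32  prio  (8B, 8-aligned)
32..37  state  (5B, 1-aligned)
37..38  -- padding (1B)
38..40  lock  (2B, 2-aligned)
40..44  refcount  (4B, 4-aligned)
44..48  -- padding (4B)
48..64  start_time  (16B, 8-aligned)
sizeof = 64, alignof = 8
array of 11: 11 × 64 = 704

704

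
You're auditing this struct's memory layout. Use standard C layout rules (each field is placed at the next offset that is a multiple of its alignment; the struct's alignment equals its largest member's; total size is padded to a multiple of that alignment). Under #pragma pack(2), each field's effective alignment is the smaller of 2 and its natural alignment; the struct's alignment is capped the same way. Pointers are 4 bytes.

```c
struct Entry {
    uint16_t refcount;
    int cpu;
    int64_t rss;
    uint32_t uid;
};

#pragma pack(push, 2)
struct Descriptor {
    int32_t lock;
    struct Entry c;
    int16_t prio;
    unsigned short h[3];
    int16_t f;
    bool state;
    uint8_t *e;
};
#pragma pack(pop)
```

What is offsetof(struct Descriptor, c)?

4

Entry: @0: refcount [2B, align 2] → 2; +2 pad (align 4); @4: cpu [4B, align 4] → 8; @8: rss [8B, align 8] → 16; @16: uid [4B, align 4] → 20; +4 tail pad (align 8); size 24, align 8
@0: lock [4B, align 2] → 4
@4: c [24B, align 2] → 28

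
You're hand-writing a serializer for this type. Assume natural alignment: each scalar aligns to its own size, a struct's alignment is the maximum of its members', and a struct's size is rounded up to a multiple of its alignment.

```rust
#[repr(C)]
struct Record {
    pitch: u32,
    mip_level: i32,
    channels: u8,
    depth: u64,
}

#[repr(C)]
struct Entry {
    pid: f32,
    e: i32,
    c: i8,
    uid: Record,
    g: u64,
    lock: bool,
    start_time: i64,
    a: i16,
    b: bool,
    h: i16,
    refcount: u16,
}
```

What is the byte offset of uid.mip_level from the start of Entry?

Record: 0..4  pitch  (4B, 4-aligned); 4..8  mip_level  (4B, 4-aligned); 8..9  channels  (1B, 1-aligned); 9..16  -- padding (7B); 16..24  depth  (8B, 8-aligned); sizeof = 24, alignof = 8
0..4  pid  (4B, 4-aligned)
4..8  e  (4B, 4-aligned)
8..9  c  (1B, 1-aligned)
9..16  -- padding (7B)
16..40  uid  (24B, 8-aligned)
within Record: mip_level at 4
16 + 4 = 20

20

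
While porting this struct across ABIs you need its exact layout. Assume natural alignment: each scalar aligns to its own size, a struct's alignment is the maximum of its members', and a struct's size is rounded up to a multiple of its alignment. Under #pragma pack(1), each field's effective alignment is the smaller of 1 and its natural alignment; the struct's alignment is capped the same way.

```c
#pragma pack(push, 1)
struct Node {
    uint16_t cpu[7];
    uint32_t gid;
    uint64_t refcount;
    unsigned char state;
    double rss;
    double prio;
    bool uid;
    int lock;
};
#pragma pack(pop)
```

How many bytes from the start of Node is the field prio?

35

@0: cpu [14B, align 1] → 14
@14: gid [4B, align 1] → 18
@18: refcount [8B, align 1] → 26
@26: state [1B, align 1] → 27
@27: rss [8B, align 1] → 35
@35: prio [8B, align 1] → 43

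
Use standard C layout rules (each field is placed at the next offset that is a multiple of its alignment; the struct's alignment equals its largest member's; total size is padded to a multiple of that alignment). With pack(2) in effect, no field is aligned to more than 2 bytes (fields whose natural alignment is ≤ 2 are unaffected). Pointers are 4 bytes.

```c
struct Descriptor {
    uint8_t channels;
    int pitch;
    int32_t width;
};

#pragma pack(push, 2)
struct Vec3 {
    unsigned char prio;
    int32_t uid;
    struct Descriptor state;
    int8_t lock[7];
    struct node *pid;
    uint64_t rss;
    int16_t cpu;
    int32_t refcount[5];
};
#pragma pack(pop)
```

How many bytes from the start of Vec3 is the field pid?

26

Descriptor: channels at 0 (size 1, align 1) → ends 1; pad 3 to align 4 for pitch; pitch at 4 (size 4, align 4) → ends 8; width at 8 (size 4, align 4) → ends 12; total 12 bytes, alignment 4
prio at 0 (size 1, align 1) → ends 1
pad 1 to align 2 for uid
uid at 2 (size 4, align 2) → ends 6
state at 6 (size 12, align 2) → ends 18
lock at 18 (size 7, align 1) → ends 25
pad 1 to align 2 for pid
pid at 26 (size 4, align 2) → ends 30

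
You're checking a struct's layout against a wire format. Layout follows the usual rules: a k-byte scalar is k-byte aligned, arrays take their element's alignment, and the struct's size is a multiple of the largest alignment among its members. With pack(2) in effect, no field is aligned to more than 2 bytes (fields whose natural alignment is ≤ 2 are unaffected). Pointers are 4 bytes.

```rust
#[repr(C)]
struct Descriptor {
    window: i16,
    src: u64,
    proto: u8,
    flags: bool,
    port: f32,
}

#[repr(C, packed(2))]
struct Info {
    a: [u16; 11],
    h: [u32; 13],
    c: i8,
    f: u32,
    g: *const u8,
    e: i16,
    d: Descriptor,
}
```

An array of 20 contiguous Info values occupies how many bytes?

2200

Descriptor: 0..2  window  (2B, 2-aligned); 2..8  -- padding (6B); 8..16  src  (8B, 8-aligned); 16..17  proto  (1B, 1-aligned); 17..18  flags  (1B, 1-aligned); 18..20  -- padding (2B); 20..24  port  (4B, 4-aligned); sizeof = 24, alignof = 8
0..22  a  (22B, 2-aligned)
22..74  h  (52B, 2-aligned)
74..75  c  (1B, 1-aligned)
75..76  -- padding (1B)
76..80  f  (4B, 2-aligned)
80..84  g  (4B, 2-aligned)
84..86  e  (2B, 2-aligned)
86..110  d  (24B, 2-aligned)
sizeof = 110, alignof = 2
array of 20: 20 × 110 = 2200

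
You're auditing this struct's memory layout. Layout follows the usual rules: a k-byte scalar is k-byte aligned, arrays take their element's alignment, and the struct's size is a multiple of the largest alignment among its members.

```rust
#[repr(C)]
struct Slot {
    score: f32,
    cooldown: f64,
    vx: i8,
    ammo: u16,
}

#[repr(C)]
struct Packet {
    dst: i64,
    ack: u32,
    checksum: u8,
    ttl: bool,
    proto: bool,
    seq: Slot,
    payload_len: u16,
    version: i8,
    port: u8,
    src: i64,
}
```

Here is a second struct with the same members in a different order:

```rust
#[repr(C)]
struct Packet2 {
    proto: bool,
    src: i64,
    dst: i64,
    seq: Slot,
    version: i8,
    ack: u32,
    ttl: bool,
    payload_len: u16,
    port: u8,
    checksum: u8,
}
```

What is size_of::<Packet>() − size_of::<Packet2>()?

Slot: 0..4  score  (4B, 4-aligned); 4..8  -- padding (4B); 8..16  cooldown  (8B, 8-aligned); 16..17  vx  (1B, 1-aligned); 17..18  -- padding (1B); 18..20  ammo  (2B, 2-aligned); 20..24  -- tail padding (4B); sizeof = 24, alignof = 8
0..8  dst  (8B, 8-aligned)
8..12  ack  (4B, 4-aligned)
12..13  checksum  (1B, 1-aligned)
13..14  ttl  (1B, 1-aligned)
14..15  proto  (1B, 1-aligned)
15..16  -- padding (1B)
16..40  seq  (24B, 8-aligned)
40..42  payload_len  (2B, 2-aligned)
42..43  version  (1B, 1-aligned)
43..44  port  (1B, 1-aligned)
44..48  -- padding (4B)
48..56  src  (8B, 8-aligned)
sizeof = 56, alignof = 8
— Packet2 —
0..1  proto  (1B, 1-aligned)
1..8  -- padding (7B)
8..16  src  (8B, 8-aligned)
16..24  dst  (8B, 8-aligned)
24..48  seq  (24B, 8-aligned)
48..49  version  (1B, 1-aligned)
49..52  -- padding (3B)
52..56  ack  (4B, 4-aligned)
56..57  ttl  (1B, 1-aligned)
57..58  -- padding (1B)
58..60  payload_len  (2B, 2-aligned)
60..61  port  (1B, 1-aligned)
61..62  checksum  (1B, 1-aligned)
62..64  -- tail padding (2B)
sizeof = 64, alignof = 8
56 − 64 = -8

-8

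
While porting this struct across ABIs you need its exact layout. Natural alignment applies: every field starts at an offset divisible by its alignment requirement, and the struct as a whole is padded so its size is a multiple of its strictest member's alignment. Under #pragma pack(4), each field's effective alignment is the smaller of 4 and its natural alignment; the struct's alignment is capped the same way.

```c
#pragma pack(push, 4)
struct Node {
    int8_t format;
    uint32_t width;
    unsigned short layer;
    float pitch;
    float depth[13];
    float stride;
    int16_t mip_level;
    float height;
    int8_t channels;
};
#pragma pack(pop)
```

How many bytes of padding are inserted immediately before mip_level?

0..1  format  (1B, 1-aligned)
1..4  -- padding (3B)
4..8  width  (4B, 4-aligned)
8..10  layer  (2B, 2-aligned)
10..12  -- padding (2B)
12..16  pitch  (4B, 4-aligned)
16..68  depth  (52B, 4-aligned)
68..72  stride  (4B, 4-aligned)
72..74  mip_level  (2B, 2-aligned)

0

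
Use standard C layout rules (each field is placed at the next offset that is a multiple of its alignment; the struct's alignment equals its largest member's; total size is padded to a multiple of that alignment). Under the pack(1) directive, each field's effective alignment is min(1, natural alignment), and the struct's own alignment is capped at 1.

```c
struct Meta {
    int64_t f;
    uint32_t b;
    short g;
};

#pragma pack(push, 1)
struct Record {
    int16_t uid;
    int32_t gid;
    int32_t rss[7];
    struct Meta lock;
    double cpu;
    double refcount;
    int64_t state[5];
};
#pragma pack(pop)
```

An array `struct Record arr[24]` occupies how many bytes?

Meta: f at 0 (size 8, align 8) → ends 8; b at 8 (size 4, align 4) → ends 12; g at 12 (size 2, align 2) → ends 14; tail pad 2 to reach multiple of 8; total 16 bytes, alignment 8
uid at 0 (size 2, align 1) → ends 2
gid at 2 (size 4, align 1) → ends 6
rss at 6 (size 28, align 1) → ends 34
lock at 34 (size 16, align 1) → ends 50
cpu at 50 (size 8, align 1) → ends 58
refcount at 58 (size 8, align 1) → ends 66
state at 66 (size 40, align 1) → ends 106
total 106 bytes, alignment 1
array of 24: 24 × 106 = 2544

2544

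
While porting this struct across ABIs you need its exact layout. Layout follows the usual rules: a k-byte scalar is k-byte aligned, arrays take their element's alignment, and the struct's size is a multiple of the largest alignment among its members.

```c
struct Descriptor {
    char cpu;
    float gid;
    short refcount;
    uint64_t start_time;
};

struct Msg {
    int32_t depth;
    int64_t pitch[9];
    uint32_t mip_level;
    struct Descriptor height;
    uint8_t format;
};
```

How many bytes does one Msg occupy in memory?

Descriptor: 0..1  cpu  (1B, 1-aligned); 1..4  -- padding (3B); 4..8  gid  (4B, 4-aligned); 8..10  refcount  (2B, 2-aligned); 10..16  -- padding (6B); 16..24  start_time  (8B, 8-aligned); sizeof = 24, alignof = 8
0..4  depth  (4B, 4-aligned)
4..8  -- padding (4B)
8..80  pitch  (72B, 8-aligned)
80..84  mip_level  (4B, 4-aligned)
84..88  -- padding (4B)
88..112  height  (24B, 8-aligned)
112..113  format  (1B, 1-aligned)
113..120  -- tail padding (7B)
sizeof = 120, alignof = 8

120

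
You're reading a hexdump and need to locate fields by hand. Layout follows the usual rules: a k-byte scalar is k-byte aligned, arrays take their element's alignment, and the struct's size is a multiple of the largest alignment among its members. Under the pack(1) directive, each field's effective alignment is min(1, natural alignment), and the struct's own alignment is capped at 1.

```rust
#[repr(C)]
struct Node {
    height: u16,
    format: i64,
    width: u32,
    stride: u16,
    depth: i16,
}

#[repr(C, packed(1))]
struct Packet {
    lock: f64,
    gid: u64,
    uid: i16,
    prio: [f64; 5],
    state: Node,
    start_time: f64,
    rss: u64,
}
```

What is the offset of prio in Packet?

18

Node: @0: height [2B, align 2] → 2; +6 pad (align 8); @8: format [8B, align 8] → 16; @16: width [4B, align 4] → 20; @20: stride [2B, align 2] → 22; @22: depth [2B, align 2] → 24; size 24, align 8
@0: lock [8B, align 1] → 8
@8: gid [8B, align 1] → 16
@16: uid [2B, align 1] → 18
@18: prio [40B, align 1] → 58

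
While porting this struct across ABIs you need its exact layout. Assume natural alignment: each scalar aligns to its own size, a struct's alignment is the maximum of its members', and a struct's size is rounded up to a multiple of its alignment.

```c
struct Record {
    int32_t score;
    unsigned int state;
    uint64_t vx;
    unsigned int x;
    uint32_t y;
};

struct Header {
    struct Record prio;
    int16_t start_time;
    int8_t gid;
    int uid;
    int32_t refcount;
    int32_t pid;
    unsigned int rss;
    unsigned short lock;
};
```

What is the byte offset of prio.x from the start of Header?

Record: 0..4  score  (4B, 4-aligned); 4..8  state  (4B, 4-aligned); 8..16  vx  (8B, 8-aligned); 16..20  x  (4B, 4-aligned); 20..24  y  (4B, 4-aligned); sizeof = 24, alignof = 8
0..24  prio  (24B, 8-aligned)
within Record: x at 16
0 + 16 = 16

16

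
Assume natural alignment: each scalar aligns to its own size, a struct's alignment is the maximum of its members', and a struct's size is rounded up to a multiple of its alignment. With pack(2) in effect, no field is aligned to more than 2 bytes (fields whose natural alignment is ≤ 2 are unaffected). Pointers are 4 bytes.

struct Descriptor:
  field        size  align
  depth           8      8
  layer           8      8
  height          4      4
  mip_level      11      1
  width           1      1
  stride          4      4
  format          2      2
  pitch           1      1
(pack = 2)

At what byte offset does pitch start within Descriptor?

38

@0: depth [8B, align 2] → 8
@8: layer [8B, align 2] → 16
@16: height [4B, align 2] → 20
@20: mip_level [11B, align 1] → 31
@31: width [1B, align 1] → 32
@32: stride [4B, align 2] → 36
@36: format [2B, align 2] → 38
@38: pitch [1B, align 1] → 39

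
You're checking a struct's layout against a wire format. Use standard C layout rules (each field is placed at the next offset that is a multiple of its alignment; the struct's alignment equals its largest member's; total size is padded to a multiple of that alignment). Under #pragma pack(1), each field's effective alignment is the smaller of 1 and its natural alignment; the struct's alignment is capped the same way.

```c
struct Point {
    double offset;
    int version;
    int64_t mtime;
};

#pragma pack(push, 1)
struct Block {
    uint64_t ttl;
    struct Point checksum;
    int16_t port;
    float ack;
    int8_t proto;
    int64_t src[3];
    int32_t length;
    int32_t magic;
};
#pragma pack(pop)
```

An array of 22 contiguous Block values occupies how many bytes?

Point: @0: offset [8B, align 8] → 8; @8: version [4B, align 4] → 12; +4 pad (align 8); @16: mtime [8B, align 8] → 24; size 24, align 8
@0: ttl [8B, align 1] → 8
@8: checksum [24B, align 1] → 32
@32: port [2B, align 1] → 34
@34: ack [4B, align 1] → 38
@38: proto [1B, align 1] → 39
@39: src [24B, align 1] → 63
@63: length [4B, align 1] → 67
@67: magic [4B, align 1] → 71
size 71, align 1
array of 22: 22 × 71 = 1562

1562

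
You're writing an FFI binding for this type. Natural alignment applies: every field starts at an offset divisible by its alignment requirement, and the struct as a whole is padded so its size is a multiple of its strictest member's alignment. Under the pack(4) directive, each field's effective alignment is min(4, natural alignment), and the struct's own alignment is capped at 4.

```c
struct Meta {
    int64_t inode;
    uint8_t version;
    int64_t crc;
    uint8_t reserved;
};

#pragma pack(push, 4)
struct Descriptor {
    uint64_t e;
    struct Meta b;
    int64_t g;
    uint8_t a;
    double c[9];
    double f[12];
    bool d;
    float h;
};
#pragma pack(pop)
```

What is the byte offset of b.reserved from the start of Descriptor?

Meta: @0: inode [8B, align 8] → 8; @8: version [1B, align 1] → 9; +7 pad (align 8); @16: crc [8B, align 8] → 24; @24: reserved [1B, align 1] → 25; +7 tail pad (align 8); size 32, align 8
@0: e [8B, align 4] → 8
@8: b [32B, align 4] → 40
within Meta: reserved at 24
8 + 24 = 32

32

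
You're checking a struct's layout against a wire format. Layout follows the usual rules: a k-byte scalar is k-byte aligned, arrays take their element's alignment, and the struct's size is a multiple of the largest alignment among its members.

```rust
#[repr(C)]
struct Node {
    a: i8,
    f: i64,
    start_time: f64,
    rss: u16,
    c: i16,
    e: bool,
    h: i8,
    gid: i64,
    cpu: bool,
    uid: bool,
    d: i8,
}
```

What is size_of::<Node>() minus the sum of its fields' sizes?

14

0..1  a  (1B, 1-aligned)
1..8  -- padding (7B)
8..16  f  (8B, 8-aligned)
16..24  start_time  (8B, 8-aligned)
24..26  rss  (2B, 2-aligned)
26..28  c  (2B, 2-aligned)
28..29  e  (1B, 1-aligned)
29..30  h  (1B, 1-aligned)
30..32  -- padding (2B)
32..40  gid  (8B, 8-aligned)
40..41  cpu  (1B, 1-aligned)
41..42  uid  (1B, 1-aligned)
42..43  d  (1B, 1-aligned)
43..48  -- tail padding (5B)
sizeof = 48, alignof = 8
data bytes 34, size 48 → padding 14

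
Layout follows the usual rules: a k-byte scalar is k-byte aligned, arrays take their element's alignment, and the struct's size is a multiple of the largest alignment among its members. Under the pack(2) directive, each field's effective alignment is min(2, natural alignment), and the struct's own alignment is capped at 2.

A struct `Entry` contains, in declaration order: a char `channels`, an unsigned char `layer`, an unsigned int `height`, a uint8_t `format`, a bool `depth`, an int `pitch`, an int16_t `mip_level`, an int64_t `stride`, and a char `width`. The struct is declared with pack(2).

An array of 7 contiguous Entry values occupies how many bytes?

168

@0: channels [1B, align 1] → 1
@1: layer [1B, align 1] → 2
@2: height [4B, align 2] → 6
@6: format [1B, align 1] → 7
@7: depth [1B, align 1] → 8
@8: pitch [4B, align 2] → 12
@12: mip_level [2B, align 2] → 14
@14: stride [8B, align 2] → 22
@22: width [1B, align 1] → 23
+1 tail pad (align 2)
size 24, align 2
array of 7: 7 × 24 = 168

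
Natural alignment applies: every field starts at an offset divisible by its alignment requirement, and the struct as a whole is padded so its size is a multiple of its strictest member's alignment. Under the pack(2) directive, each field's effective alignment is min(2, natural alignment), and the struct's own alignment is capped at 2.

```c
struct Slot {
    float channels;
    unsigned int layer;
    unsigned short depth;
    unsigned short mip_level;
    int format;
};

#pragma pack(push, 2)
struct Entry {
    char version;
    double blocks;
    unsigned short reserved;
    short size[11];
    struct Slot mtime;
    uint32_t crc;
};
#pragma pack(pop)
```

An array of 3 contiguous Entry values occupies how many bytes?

162

Slot: 0..4  channels  (4B, 4-aligned); 4..8  layer  (4B, 4-aligned); 8..10  depth  (2B, 2-aligned); 10..12  mip_level  (2B, 2-aligned); 12..16  format  (4B, 4-aligned); sizeof = 16, alignof = 4
0..1  version  (1B, 1-aligned)
1..2  -- padding (1B)
2..10  blocks  (8B, 2-aligned)
10..12  reserved  (2B, 2-aligned)
12..34  size  (22B, 2-aligned)
34..50  mtime  (16B, 2-aligned)
50..54  crc  (4B, 2-aligned)
sizeof = 54, alignof = 2
array of 3: 3 × 54 = 162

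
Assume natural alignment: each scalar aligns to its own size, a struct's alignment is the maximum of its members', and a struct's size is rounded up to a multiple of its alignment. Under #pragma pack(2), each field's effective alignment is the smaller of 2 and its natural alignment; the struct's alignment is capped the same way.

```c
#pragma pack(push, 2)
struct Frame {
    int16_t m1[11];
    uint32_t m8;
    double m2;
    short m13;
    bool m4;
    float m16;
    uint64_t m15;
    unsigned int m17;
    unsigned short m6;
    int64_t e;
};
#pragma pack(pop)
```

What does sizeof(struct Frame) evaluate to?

@0: m1 [22B, align 2] → 22
@22: m8 [4B, align 2] → 26
@26: m2 [8B, align 2] → 34
@34: m13 [2B, align 2] → 36
@36: m4 [1B, align 1] → 37
+1 pad (align 2)
@38: m16 [4B, align 2] → 42
@42: m15 [8B, align 2] → 50
@50: m17 [4B, align 2] → 54
@54: m6 [2B, align 2] → 56
@56: e [8B, align 2] → 64
size 64, align 2

64 bytes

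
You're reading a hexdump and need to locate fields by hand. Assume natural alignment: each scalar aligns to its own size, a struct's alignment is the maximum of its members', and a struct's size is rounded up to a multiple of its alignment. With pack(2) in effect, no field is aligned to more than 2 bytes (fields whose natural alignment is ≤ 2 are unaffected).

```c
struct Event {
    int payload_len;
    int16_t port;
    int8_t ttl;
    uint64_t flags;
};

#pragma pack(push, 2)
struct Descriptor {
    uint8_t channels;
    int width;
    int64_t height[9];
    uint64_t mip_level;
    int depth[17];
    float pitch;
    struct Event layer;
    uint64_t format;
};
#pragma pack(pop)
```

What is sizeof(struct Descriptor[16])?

Event: payload_len at 0 (size 4, align 4) → ends 4; port at 4 (size 2, align 2) → ends 6; ttl at 6 (size 1, align 1) → ends 7; pad 1 to align 8 for flags; flags at 8 (size 8, align 8) → ends 16; total 16 bytes, alignment 8
channels at 0 (size 1, align 1) → ends 1
pad 1 to align 2 for width
width at 2 (size 4, align 2) → ends 6
height at 6 (size 72, align 2) → ends 78
mip_level at 78 (size 8, align 2) → ends 86
depth at 86 (size 68, align 2) → ends 154
pitch at 154 (size 4, align 2) → ends 158
layer at 158 (size 16, align 2) → ends 174
format at 174 (size 8, align 2) → ends 182
total 182 bytes, alignment 2
array of 16: 16 × 182 = 2912

2912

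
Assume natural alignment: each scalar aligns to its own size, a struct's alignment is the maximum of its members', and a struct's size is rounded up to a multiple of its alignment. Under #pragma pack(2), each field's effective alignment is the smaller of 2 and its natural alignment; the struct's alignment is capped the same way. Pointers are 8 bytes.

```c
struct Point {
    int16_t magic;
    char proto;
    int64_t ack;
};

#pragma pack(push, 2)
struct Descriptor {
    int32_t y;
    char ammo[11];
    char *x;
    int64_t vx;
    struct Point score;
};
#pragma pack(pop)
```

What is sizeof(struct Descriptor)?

Point: magic at 0 (size 2, align 2) → ends 2; proto at 2 (size 1, align 1) → ends 3; pad 5 to align 8 for ack; ack at 8 (size 8, align 8) → ends 16; total 16 bytes, alignment 8
y at 0 (size 4, align 2) → ends 4
ammo at 4 (size 11, align 1) → ends 15
pad 1 to align 2 for x
x at 16 (size 8, align 2) → ends 24
vx at 24 (size 8, align 2) → ends 32
score at 32 (size 16, align 2) → ends 48
total 48 bytes, alignment 2

48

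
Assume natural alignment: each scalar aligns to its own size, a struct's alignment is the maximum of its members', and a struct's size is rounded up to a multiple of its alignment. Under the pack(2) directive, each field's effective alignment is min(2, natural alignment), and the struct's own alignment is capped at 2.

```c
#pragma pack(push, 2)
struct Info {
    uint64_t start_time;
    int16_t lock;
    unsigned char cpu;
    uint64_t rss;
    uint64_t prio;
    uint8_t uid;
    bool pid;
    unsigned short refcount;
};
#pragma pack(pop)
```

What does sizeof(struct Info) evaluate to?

@0: start_time [8B, align 2] → 8
@8: lock [2B, align 2] → 10
@10: cpu [1B, align 1] → 11
+1 pad (align 2)
@12: rss [8B, align 2] → 20
@20: prio [8B, align 2] → 28
@28: uid [1B, align 1] → 29
@29: pid [1B, align 1] → 30
@30: refcount [2B, align 2] → 32
size 32, align 2

32 bytes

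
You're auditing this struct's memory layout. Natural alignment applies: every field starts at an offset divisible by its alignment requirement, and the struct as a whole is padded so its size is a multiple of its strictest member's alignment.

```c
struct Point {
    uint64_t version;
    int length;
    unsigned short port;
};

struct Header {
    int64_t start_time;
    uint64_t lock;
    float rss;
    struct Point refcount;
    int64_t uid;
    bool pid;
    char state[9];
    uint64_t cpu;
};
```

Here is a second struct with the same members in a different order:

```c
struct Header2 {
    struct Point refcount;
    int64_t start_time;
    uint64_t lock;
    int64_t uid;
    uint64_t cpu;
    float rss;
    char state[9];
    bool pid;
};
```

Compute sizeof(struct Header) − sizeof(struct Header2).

Point: @0: version [8B, align 8] → 8; @8: length [4B, align 4] → 12; @12: port [2B, align 2] → 14; +2 tail pad (align 8); size 16, align 8
@0: start_time [8B, align 8] → 8
@8: lock [8B, align 8] → 16
@16: rss [4B, align 4] → 20
+4 pad (align 8)
@24: refcount [16B, align 8] → 40
@40: uid [8B, align 8] → 48
@48: pid [1B, align 1] → 49
@49: state [9B, align 1] → 58
+6 pad (align 8)
@64: cpu [8B, align 8] → 72
size 72, align 8
— Header2 —
@0: refcount [16B, align 8] → 16
@16: start_time [8B, align 8] → 24
@24: lock [8B, align 8] → 32
@32: uid [8B, align 8] → 40
@40: cpu [8B, align 8] → 48
@48: rss [4B, align 4] → 52
@52: state [9B, align 1] → 61
@61: pid [1B, align 1] → 62
+2 tail pad (align 8)
size 64, align 8
72 − 64 = 8

8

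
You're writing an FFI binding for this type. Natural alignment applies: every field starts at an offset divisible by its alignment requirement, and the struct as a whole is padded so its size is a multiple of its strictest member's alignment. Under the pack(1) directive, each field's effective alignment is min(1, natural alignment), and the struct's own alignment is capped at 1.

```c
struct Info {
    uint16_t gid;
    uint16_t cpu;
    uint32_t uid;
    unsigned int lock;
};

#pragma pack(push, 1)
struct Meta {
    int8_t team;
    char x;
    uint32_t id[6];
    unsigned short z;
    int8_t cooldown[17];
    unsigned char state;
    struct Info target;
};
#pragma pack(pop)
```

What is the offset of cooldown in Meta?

Info: 0..2  gid  (2B, 2-aligned); 2..4  cpu  (2B, 2-aligned); 4..8  uid  (4B, 4-aligned); 8..12  lock  (4B, 4-aligned); sizeof = 12, alignof = 4
0..1  team  (1B, 1-aligned)
1..2  x  (1B, 1-aligned)
2..26  id  (24B, 1-aligned)
26..28  z  (2B, 1-aligned)
28..45  cooldown  (17B, 1-aligned)

28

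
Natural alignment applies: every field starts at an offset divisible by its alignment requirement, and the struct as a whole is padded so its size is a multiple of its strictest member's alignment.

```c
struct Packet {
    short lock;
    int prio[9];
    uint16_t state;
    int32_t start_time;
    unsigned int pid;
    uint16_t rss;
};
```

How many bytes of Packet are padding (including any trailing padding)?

@0: lock [2B, align 2] → 2
+2 pad (align 4)
@4: prio [36B, align 4] → 40
@40: state [2B, align 2] → 42
+2 pad (align 4)
@44: start_time [4B, align 4] → 48
@48: pid [4B, align 4] → 52
@52: rss [2B, align 2] → 54
+2 tail pad (align 4)
size 56, align 4
data bytes 50, size 56 → padding 6

6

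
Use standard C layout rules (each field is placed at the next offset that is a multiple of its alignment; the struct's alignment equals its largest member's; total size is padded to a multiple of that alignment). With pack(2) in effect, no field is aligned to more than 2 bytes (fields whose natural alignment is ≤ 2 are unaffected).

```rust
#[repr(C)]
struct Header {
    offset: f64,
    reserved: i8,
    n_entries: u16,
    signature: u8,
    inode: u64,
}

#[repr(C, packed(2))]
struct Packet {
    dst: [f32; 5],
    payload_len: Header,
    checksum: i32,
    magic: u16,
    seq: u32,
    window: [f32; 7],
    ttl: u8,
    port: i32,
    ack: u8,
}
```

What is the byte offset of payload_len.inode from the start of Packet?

36

Header: offset at 0 (size 8, align 8) → ends 8; reserved at 8 (size 1, align 1) → ends 9; pad 1 to align 2 for n_entries; n_entries at 10 (size 2, align 2) → ends 12; signature at 12 (size 1, align 1) → ends 13; pad 3 to align 8 for inode; inode at 16 (size 8, align 8) → ends 24; total 24 bytes, alignment 8
dst at 0 (size 20, align 2) → ends 20
payload_len at 20 (size 24, align 2) → ends 44
within Header: inode at 16
20 + 16 = 36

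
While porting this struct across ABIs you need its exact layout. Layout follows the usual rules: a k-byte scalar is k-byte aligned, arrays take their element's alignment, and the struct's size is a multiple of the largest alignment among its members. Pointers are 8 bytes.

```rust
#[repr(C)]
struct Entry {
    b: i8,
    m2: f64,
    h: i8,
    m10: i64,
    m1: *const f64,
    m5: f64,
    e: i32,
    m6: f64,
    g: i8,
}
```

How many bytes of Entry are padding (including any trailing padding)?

@0: b [1B, align 1] → 1
+7 pad (align 8)
@8: m2 [8B, align 8] → 16
@16: h [1B, align 1] → 17
+7 pad (align 8)
@24: m10 [8B, align 8] → 32
@32: m1 [8B, align 8] → 40
@40: m5 [8B, align 8] → 48
@48: e [4B, align 4] → 52
+4 pad (align 8)
@56: m6 [8B, align 8] → 64
@64: g [1B, align 1] → 65
+7 tail pad (align 8)
size 72, align 8
data bytes 47, size 72 → padding 25

25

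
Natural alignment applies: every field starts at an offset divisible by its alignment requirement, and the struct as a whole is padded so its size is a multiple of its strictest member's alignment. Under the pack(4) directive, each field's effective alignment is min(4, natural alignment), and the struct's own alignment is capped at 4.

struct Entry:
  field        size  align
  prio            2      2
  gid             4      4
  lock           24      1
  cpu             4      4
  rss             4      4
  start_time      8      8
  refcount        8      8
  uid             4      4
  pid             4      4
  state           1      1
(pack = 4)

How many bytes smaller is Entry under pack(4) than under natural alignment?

natural layout:
  @0: prio [2B, align 2] → 2
  +2 pad (align 4)
  @4: gid [4B, align 4] → 8
  @8: lock [24B, align 1] → 32
  @32: cpu [4B, align 4] → 36
  @36: rss [4B, align 4] → 40
  @40: start_time [8B, align 8] → 48
  @48: refcount [8B, align 8] → 56
  @56: uid [4B, align 4] → 60
  @60: pid [4B, align 4] → 64
  @64: state [1B, align 1] → 65
  +7 tail pad (align 8)
  size 72, align 8
packed(4) layout:
  @0: prio [2B, align 2] → 2
  +2 pad (align 4)
  @4: gid [4B, align 4] → 8
  @8: lock [24B, align 1] → 32
  @32: cpu [4B, align 4] → 36
  @36: rss [4B, align 4] → 40
  @40: start_time [8B, align 4] → 48
  @48: refcount [8B, align 4] → 56
  @56: uid [4B, align 4] → 60
  @60: pid [4B, align 4] → 64
  @64: state [1B, align 1] → 65
  +3 tail pad (align 4)
  size 68, align 4
72 − 68 = 4

4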